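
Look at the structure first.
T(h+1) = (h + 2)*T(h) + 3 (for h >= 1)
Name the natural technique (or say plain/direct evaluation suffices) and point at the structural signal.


Verdict: a summation factor — an index-dependent multiplier h + 2 rules out characteristic roots; a summation factor converts it to a pure difference.


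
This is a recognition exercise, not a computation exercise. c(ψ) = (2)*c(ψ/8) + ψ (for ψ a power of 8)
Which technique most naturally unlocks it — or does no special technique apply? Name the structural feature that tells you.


Technique: the master substitution — the argument ψ/8 divides the index by 8; the standard ψ = 8^m substitution converts it to a constant-shift recurrence.


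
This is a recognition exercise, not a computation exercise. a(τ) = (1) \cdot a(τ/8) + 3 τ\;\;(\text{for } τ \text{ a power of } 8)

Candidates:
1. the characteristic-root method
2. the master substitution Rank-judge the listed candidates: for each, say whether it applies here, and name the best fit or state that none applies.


Diagnosis: the master substitution — the argument contracts 8-fold per step: reindex τ exponentially and solve the linear recurrence in the new index.
- the characteristic-root method — the recursion divides its index rather than shifting it — outside the constant-shift family the root method covers.
- the master substitution: applicable, and directly so.


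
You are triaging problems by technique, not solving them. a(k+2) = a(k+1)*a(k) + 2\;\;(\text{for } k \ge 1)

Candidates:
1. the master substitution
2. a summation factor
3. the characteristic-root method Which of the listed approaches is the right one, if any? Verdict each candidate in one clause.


Technique: no special technique — no ansatz, no master substitution, no summation factor survives the nonlinearity here.
- the master substitution — there is no divide-the-index recursive argument.
- a summation factor — the recursion is nonlinear — outside the first-order linear family a summation factor addresses.
- the characteristic-root method — nonlinearity rules out exponential-mode superposition from the start.


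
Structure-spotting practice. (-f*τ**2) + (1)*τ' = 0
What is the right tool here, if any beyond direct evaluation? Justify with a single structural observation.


Diagnosis: separation of variables — a product of single-variable factors, f and τ**2 — the textbook separable form.


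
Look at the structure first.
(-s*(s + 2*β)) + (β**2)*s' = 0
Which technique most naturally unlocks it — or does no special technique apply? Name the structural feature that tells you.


Verdict: the homogeneous substitution — the slope is degree-zero homogeneous: the ratio substitution v = s/β collapses it. A Bernoulli rewrite works here as the equation stands — the homogeneous substitution is the more immediate reading.


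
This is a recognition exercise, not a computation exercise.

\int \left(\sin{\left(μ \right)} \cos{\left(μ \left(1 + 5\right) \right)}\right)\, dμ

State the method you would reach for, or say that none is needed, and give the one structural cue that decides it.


Best approach: a trigonometric identity — the product \sin{\left(μ \right)} \cos{\left(μ \left(1 + 5\right) \right)} converts to a sum of single-frequency sinusoids via the product-to-sum identity.


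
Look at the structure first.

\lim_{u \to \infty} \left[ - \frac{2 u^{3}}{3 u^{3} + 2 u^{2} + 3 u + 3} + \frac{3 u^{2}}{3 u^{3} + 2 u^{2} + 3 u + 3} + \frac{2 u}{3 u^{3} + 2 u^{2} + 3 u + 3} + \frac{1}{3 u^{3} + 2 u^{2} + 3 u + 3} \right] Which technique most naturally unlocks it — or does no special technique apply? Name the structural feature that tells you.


Diagnosis: dominant-term comparison — as u grows, only the highest-degree terms matter — compare leading terms and read the limit off. l'Hôpital's at-infinity variant applies to the expression viewed as a single quotient; the leading-term comparison is the direct route.


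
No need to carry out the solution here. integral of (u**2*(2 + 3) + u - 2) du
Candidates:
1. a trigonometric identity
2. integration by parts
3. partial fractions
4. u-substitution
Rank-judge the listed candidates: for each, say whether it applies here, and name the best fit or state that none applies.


Method: no special technique — scan for structure and find none: constant multiples of powers of u, integrate directly.
- a trigonometric identity — no sine or cosine appears, so there is nothing for a trigonometric identity to act on.
- integration by parts — parts would only shuffle a directly integrable integrand.
- partial fractions — the expression is not a ratio of polynomials that decomposes further.
- u-substitution: any workable substitution here is cosmetic — the integrand is already in directly integrable form.


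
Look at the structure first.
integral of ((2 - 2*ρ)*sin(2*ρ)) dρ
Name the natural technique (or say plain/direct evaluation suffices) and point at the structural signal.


Diagnosis: integration by parts — the integrand splits as 2 - 2*ρ times sin(2*ρ) — repeatedly differentiating the polynomial part kills it, which is the parts ladder.


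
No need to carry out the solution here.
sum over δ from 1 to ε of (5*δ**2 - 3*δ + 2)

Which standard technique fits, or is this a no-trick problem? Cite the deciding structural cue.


Best approach: no special technique — with only polynomial terms in δ present, the classical sum-of-powers identities are all you need.


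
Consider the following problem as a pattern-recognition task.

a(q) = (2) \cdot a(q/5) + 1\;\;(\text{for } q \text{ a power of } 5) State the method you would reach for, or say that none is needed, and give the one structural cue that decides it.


Best approach: the master substitution — treat m = log base 5 of q as the new clock: one recursion step advances m by one while q scales by 5.


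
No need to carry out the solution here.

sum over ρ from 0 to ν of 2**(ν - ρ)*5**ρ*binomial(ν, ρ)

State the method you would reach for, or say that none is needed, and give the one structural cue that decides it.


Verdict: the binomial theorem — binomial(ν, ρ) weighting matched powers of 5 and 2 is the expanded form of (5 + 2)^ν — fold it back up.


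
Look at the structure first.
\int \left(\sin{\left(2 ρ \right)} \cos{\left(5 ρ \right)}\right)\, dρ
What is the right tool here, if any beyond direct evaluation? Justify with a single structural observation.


Best approach: a trigonometric identity — the product \sin{\left(2 ρ \right)} \cos{\left(5 ρ \right)} converts to a sum of single-frequency sinusoids via the product-to-sum identity.


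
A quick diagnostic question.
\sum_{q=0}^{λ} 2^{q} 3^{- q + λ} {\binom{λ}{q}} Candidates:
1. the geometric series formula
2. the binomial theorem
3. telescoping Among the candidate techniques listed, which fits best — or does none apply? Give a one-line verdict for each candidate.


Verdict: the binomial theorem — binomial coefficients against complementary powers of 2 and 3: recognize the binomial expansion and resum.
- the geometric series formula — consecutive terms are not related by a fixed multiplier.
- the binomial theorem — applicable, and directly so.
- telescoping: computed from the summand as displayed, the partial sums build up without the pairwise collapse telescoping exploits.


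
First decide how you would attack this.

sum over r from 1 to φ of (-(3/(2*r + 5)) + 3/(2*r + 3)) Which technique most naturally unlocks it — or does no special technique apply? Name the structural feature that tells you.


Best approach: telescoping — write out three consecutive terms and watch the interior cancel: the advanced copy one term subtracts reappears as the very next term's leading piece, pair after pair.


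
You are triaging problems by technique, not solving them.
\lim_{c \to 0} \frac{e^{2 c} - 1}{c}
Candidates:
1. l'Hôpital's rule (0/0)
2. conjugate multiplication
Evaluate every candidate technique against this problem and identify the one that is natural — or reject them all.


Best approach: l'Hôpital's rule (0/0) — the 0/0 form at 0 is the signature situation for l'Hôpital's rule. Known elementary limits would finish this too — the rule just bypasses the case analysis.
- l'Hôpital's rule (0/0): yes, a natural case for it.
- conjugate multiplication: the conjugate move applies to radical differences, which this is not.


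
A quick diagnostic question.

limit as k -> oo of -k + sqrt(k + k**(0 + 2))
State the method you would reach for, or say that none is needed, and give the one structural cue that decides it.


Method: conjugate multiplication — an infinity-minus-infinity difference with a surviving radical — multiply by the conjugate to cancel the divergence.


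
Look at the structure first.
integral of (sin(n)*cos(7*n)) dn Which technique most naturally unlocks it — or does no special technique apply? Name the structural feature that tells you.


Best approach: a trigonometric identity — two different frequencies multiply in sin(n)*cos(7*n); the product-to-sum formula separates them.


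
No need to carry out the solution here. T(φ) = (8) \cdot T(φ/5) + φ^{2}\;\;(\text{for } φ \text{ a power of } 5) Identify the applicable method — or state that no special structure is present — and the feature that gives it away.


Best approach: the master substitution — the argument shrinks by the factor 5, so measure the index on a logarithmic scale and the recursion becomes a shift.


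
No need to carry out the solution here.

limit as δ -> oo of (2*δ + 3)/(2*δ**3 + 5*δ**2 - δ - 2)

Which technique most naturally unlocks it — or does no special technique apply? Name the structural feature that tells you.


Diagnosis: dominant-term comparison — at large δ only the top-degree terms survive; compare the leading terms and the limit falls out. Viewed as a single quotient this is an ∞/∞ form — an at-infinity application of l'Hôpital's rule would also resolve it; comparing leading growth reads the answer without differentiating.


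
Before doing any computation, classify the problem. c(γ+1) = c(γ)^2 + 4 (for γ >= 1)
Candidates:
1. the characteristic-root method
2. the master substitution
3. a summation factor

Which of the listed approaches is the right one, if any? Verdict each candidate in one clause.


Best approach: no special technique — the sequence value feeds back through itself nonlinearly — linear superposition fails, and every superposition-based closed form fails with it.
- the characteristic-root method — the recursion is nonlinear in the sequence values, so no linear-modes ansatz applies.
- the master substitution — this is shift-type recursion, outside the divide-and-conquer template.
- a summation factor: no summation factor applies — the rule is not linear in the sequence values.


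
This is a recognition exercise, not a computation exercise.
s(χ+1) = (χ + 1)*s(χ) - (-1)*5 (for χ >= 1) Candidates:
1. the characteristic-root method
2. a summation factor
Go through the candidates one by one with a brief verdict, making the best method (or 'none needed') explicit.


Technique: a summation factor — first-order, linear, moving coefficient χ + 1: the discrete analogue of an integrating factor handles it.
- the characteristic-root method — an index-dependent weight blocks the pure exponential ansatz.
- a summation factor — yes, a natural case for it.


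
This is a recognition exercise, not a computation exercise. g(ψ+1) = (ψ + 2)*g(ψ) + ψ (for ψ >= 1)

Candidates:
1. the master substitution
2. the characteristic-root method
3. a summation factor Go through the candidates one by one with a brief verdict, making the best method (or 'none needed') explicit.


Method: a summation factor — the coefficient ψ + 2 drifts with the index, so no fixed root exists; normalizing by the cumulative product telescopes it.
- the master substitution — there is no divide-the-index recursive argument.
- the characteristic-root method: an index-dependent weight blocks the pure exponential ansatz.
- a summation factor: yes — fits the structure here.


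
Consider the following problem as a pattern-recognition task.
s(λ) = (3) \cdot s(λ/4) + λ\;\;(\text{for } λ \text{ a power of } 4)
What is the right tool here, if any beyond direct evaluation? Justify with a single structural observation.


Technique: the master substitution — treat m = log base 4 of λ as the new clock: one recursion step advances m by one while λ scales by 4.


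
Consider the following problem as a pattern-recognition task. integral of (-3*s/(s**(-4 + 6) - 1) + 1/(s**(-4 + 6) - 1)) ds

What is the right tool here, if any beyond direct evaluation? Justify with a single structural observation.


Diagnosis: partial fractions — break (s**(-4 + 6) - 1) into its roots and the integral splits into logarithm-sized bites.


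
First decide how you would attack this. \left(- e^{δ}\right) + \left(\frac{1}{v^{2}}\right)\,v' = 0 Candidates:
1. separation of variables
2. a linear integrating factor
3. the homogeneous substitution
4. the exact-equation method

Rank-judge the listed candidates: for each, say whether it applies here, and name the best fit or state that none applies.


Method: separation of variables — all dependence on the two variables factors apart, the defining separable shape.
- separation of variables: yes — fits the structure here.
- a linear integrating factor: the unknown enters nonlinearly (through a power, a denominator, or a transcendental function), which the linear integrating-factor recipe cannot absorb as-is — any repair would come from a preliminary substitution, not the factor.
- the homogeneous substitution: the ratio substitution does not collapse this equation.
- the exact-equation method: the cross-partial test holds only vacuously — each coefficient lives in its own variable, so the exactness machinery reads no structure the split form does not already show.


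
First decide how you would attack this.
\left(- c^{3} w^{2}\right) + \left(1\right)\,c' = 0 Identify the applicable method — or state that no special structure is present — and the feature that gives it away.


Diagnosis: separation of variables — separating collects all c-dependence with the derivative and leaves all w-dependence opposite: variables separate.


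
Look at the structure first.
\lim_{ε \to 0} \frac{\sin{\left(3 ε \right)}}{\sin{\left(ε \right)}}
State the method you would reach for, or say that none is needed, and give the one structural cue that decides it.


Method: l'Hôpital's rule (0/0) — numerator and denominator both vanish at 0 — a genuine 0/0 form, which is exactly when l'Hôpital applies. Expanding numerator and denominator to first order gives the same value — the rule automates exactly that.


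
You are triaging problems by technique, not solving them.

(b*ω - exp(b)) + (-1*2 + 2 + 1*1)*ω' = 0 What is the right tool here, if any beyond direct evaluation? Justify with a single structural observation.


Diagnosis: a linear integrating factor — the equation is linear in ω with coefficient b; multiplying by the integrating factor exp(∫b) makes the left side a perfect derivative.


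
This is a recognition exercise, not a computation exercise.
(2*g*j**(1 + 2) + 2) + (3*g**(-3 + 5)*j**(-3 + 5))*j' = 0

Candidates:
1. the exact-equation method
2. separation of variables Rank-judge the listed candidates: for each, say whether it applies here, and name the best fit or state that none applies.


Technique: the exact-equation method — equality of cross partials is the green light — assemble the potential function term by term.
- the exact-equation method: yes, a natural case for it.
- separation of variables: no division isolates the independent variable from the unknown.


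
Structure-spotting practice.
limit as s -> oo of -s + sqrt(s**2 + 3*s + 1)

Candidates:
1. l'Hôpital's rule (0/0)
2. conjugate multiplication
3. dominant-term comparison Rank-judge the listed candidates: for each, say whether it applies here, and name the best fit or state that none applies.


Diagnosis: conjugate multiplication — this difference gives up after one conjugate multiplication — the radical structure cancels against its conjugate.
- l'Hôpital's rule (0/0): no quotient structure at all: the clash is ∞ minus ∞, which rationalizing converts into a tractable ratio.
- conjugate multiplication — yes, a natural case for it.
- dominant-term comparison: no ranking of term growth rates resolves the limit here.


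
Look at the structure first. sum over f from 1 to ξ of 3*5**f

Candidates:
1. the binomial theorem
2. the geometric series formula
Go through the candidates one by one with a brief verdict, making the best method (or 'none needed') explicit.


Best approach: the geometric series formula — check a ratio of consecutive terms: it is 5, independent of the index, so the geometric formula closes the sum.
- the binomial theorem: the terms do not reassemble into a binomial power.
- the geometric series formula — applies; the problem has the shape this method handles.


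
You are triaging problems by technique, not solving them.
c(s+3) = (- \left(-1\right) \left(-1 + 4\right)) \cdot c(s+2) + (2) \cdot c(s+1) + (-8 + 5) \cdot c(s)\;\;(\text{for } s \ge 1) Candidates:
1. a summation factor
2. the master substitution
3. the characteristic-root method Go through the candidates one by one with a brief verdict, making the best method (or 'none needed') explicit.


Best approach: the characteristic-root method — the recurrence treats every index alike (constant coefficients, no forcing) — precisely the regime where r^s trials close it.
- a summation factor: a summation factor telescopes one-step recursions; this one carries higher-order memory.
- the master substitution: this is shift-type recursion, outside the divide-and-conquer template.
- the characteristic-root method — yes — fits the structure here.


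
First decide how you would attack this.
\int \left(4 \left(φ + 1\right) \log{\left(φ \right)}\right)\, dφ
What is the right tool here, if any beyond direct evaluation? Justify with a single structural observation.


Diagnosis: integration by parts — one parts step with u = \log{\left(φ \right)} trades the logarithm for an algebraic integrand.


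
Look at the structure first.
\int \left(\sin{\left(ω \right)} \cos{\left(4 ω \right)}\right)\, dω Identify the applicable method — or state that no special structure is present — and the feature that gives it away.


Best approach: a trigonometric identity — split \sin{\left(ω \right)} \cos{\left(4 ω \right)} with the angle-addition identities: the resulting sum integrates term by term.


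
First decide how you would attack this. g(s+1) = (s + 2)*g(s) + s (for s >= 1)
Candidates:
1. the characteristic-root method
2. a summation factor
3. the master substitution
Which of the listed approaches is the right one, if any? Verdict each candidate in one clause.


Best approach: a summation factor — normalize by the running product of s + 2: the left side becomes a difference, and differences sum.
- the characteristic-root method — the coefficients vary with the index, breaking the constant-coefficient structure the method needs.
- a summation factor: applies; the problem has the shape this method handles.
- the master substitution: the recursive argument is a shift of the index, not a fixed fraction of it.


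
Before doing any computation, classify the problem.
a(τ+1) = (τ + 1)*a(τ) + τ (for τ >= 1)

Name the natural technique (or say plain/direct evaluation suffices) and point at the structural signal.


Verdict: a summation factor — one-term recursion with variable weight τ + 1 is solved by product normalization, not by root-finding.


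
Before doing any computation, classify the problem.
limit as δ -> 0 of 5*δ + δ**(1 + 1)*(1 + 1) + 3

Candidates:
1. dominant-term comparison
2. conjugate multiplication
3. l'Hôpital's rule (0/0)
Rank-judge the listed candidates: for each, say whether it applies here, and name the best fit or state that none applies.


Best approach: no special technique — nothing blocks direct substitution at 0: plug in and finish.
- dominant-term comparison — no dominant power emerges to decide the limit by degree comparison.
- conjugate multiplication: multiplying by a conjugate would not remove any indeterminacy here.
- l'Hôpital's rule (0/0) — substituting the point produces a determinate value, not a 0 over 0 clash.


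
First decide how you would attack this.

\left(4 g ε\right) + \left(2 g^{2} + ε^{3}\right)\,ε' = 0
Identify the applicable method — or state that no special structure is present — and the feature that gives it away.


Verdict: the exact-equation method — checking ∂/∂ε of 4 g ε against ∂/∂g of 2 g^{2} + ε^{3}: they match — the equation is exact as it stands.


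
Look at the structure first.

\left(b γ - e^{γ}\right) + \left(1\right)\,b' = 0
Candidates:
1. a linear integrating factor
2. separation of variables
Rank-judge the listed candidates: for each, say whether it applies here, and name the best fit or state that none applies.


Technique: a linear integrating factor — the equation is linear in b with coefficient γ; multiplying by the integrating factor exp(∫γ) makes the left side a perfect derivative.
- a linear integrating factor: a fit — the right tool for this form.
- separation of variables — the two dependences are entangled, not a clean product of one-variable pieces.


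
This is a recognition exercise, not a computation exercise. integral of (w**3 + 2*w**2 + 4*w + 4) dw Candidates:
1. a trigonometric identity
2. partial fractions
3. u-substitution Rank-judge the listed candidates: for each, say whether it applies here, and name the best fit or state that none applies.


Diagnosis: no special technique — the integrand is a sum of constant multiples of powers of w — integrate term by term.
- a trigonometric identity — no sine or cosine appears, so there is nothing for a trigonometric identity to act on.
- partial fractions — there is no rational-function structure to decompose.
- u-substitution: no substitution does more than relabel what direct integration already handles.


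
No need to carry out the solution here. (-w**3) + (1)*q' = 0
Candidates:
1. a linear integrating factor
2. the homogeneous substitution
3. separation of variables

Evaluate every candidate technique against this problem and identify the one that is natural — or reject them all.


Method: no special technique — with q absent the equation is not coupled at all: direct integration in w.
- a linear integrating factor — with the unknown absent the integrating factor is a formality; direct integration is the working structure.
- the homogeneous substitution — rescaling both variables together changes the slope, so no ratio substitution collapses it.
- separation of variables: any separation here is vacuous (nothing depends on the unknown); direct integration is the honest label.


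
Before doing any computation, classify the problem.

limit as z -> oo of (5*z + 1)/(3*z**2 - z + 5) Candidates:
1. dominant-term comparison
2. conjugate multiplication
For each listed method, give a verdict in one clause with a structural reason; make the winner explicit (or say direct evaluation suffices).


Method: dominant-term comparison — as z grows, only the highest-degree terms matter — compare leading terms and read the limit off.
- dominant-term comparison — a fit — the right tool for this form.
- conjugate multiplication: there is no infinity-minus-infinity radical difference to rationalize.


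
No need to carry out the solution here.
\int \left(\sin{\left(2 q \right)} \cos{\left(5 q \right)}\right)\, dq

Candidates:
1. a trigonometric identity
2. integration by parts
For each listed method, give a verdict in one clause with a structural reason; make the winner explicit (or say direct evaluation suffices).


Technique: a trigonometric identity — two sinusoids at different rates multiply in \sin{\left(2 q \right)} \cos{\left(5 q \right)}; the product-to-sum identity uncouples them.
- a trigonometric identity — a fit — the right tool for this form.
- integration by parts: not the fit here: there is no polynomial factor to ladder down — parts can still close the trigonometric product by recursion, though the identity rewrite is the direct route.


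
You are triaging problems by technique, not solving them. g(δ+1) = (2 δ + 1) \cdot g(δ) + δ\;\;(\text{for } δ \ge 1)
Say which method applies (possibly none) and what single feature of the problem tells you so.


Verdict: a summation factor — the coefficient 2 δ + 1 drifts with the index, so no fixed root exists; normalizing by the cumulative product telescopes it.


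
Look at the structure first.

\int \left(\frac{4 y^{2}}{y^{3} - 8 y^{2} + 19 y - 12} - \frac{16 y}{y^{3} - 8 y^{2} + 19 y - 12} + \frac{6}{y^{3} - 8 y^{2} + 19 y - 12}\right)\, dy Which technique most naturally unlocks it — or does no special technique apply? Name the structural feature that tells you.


Diagnosis: partial fractions — the factorization of y^{3} - 8 y^{2} + 19 y - 12 is the whole battle; after it, each term is a table integral.


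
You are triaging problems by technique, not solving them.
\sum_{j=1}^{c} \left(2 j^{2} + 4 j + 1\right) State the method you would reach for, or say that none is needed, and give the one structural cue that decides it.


Technique: no special technique — no cancellation, no constant ratio, no binomial weights — just polynomial terms summed directly.


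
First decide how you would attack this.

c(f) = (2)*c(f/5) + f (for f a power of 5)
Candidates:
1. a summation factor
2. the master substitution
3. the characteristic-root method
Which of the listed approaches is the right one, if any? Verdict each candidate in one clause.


Verdict: the master substitution — the index is divided (f/5), not shifted — substitute f = 5^m to straighten it into a shift recurrence.
- a summation factor — the recursion divides its index rather than shifting it — there is no previous-term chain for a summation factor to telescope.
- the master substitution — yes, a natural case for it.
- the characteristic-root method: the recursion divides its index rather than shifting it — outside the constant-shift family the root method covers.


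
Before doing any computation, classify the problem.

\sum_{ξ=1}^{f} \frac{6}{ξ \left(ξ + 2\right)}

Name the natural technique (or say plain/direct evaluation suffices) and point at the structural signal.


Best approach: telescoping — the denominator's roots in \frac{6}{ξ \left(ξ + 2\right)} sit an integer apart: decomposition produces a self-cancelling chain.


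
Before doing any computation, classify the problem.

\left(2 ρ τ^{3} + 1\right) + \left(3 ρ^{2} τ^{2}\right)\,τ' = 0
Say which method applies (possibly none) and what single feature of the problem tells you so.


Diagnosis: the exact-equation method — check exactness first: here it holds (2 ρ τ^{3} + 1, 3 ρ^{2} τ^{2} have matching cross partials), so no integrating factor is needed.


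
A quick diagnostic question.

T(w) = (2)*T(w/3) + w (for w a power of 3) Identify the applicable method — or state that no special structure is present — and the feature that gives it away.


Verdict: the master substitution — the recursive call is at index w/3 rather than a shift, a divide-and-conquer shape — substituting w = 3^m linearizes it.


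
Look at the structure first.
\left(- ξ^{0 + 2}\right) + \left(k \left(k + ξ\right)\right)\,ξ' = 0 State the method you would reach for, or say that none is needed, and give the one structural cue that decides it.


Diagnosis: the homogeneous substitution — the slope's numerator and denominator share total degree; set v = ξ/k and the equation drops to separable form. A Bernoulli-style rewrite — possibly after exchanging which variable is treated as dependent — would work as well; the homogeneous substitution is the more immediate reading here.


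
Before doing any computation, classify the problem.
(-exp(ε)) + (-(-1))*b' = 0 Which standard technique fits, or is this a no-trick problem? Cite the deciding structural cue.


Best approach: no special technique — solved for the derivative, b never appears on the right — this is a direct integration in ε, not a differential-equations problem at heart.


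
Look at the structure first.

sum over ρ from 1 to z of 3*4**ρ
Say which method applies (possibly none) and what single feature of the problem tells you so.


Diagnosis: the geometric series formula — consecutive terms stand in a fixed index-free ratio — the geometric sum formula closes it.


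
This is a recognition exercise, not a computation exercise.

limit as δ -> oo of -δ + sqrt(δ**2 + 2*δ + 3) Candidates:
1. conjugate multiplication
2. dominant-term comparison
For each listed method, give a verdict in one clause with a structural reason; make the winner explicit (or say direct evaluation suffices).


Technique: conjugate multiplication — sqrt(δ**2 + 2*δ + 3) and δ both blow up, but their difference is tame once the conjugate rationalizes it.
- conjugate multiplication — applies; the problem has the shape this method handles.
- dominant-term comparison: leading-power comparison does not apply to this form.


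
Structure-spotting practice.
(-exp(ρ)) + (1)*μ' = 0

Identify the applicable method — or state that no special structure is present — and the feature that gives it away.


Technique: no special technique — with μ absent the equation is not coupled at all: direct integration in ρ.


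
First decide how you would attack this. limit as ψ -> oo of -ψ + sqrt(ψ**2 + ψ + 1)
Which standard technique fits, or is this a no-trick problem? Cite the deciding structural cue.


Diagnosis: conjugate multiplication — the difference sqrt(ψ**2 + ψ + 1) - ψ is an ∞ − ∞ stalemate; its conjugate partner breaks the tie.


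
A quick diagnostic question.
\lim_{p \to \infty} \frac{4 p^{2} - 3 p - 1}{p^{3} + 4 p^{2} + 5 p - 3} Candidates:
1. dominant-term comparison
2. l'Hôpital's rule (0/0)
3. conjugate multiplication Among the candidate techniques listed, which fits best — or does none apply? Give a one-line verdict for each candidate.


Diagnosis: dominant-term comparison — divide by the highest power of p present: lower-order terms vanish and the dominant ratio remains.
- dominant-term comparison — yes, a natural case for it.
- l'Hôpital's rule (0/0): as a single quotient the expression runs to ∞/∞ at the limit point — an at-infinity form of the rule would apply, though the leading-growth comparison is the direct reading.
- conjugate multiplication: no divergent radical difference is present for a conjugate pair to cancel.


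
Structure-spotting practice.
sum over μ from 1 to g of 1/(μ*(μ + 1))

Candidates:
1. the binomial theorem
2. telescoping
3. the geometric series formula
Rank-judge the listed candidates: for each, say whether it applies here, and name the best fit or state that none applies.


Method: telescoping — 1/(μ*(μ + 1)) decomposes into shift-paired simple fractions; the series telescopes to finitely many boundary pieces.
- the binomial theorem: the summand does not match any term pattern of an expanded binomial power.
- telescoping — yes, a natural case for it.
- the geometric series formula — there is no constant term-to-term ratio.


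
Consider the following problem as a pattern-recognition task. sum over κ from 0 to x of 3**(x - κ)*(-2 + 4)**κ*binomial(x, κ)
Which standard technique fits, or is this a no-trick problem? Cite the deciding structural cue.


Diagnosis: the binomial theorem — the summand is term κ of a binomial expansion in (-2 + 4) and 3; the whole sum is a single power.


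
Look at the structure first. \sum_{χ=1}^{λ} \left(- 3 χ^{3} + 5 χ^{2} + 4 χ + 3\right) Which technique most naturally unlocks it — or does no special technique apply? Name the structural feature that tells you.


Verdict: no special technique — the summand is a plain polynomial in χ (expanding first if it arrives factored); standard power-sum formulas evaluate it term by term.


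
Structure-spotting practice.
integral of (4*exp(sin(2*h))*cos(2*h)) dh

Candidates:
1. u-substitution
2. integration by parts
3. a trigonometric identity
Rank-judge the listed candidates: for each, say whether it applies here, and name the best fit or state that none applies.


Technique: u-substitution — collected, the integrand has one factor that is, up to a constant, the derivative of an inner expression the rest depends on — substitute for that inner expression.
- u-substitution: applies; the problem has the shape this method handles.
- integration by parts: the nonconstant-polynomial-times-standard-kernel pattern (an exp, sine, cosine, or logarithm partner) is absent.
- a trigonometric identity — neither the even-power reduction nor the product-to-sum identity applies to this structure.


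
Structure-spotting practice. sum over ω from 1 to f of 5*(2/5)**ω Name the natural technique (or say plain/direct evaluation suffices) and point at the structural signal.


Verdict: the geometric series formula — each summand is the previous one scaled by 2/5; that constant multiplier is itself the geometric structure.


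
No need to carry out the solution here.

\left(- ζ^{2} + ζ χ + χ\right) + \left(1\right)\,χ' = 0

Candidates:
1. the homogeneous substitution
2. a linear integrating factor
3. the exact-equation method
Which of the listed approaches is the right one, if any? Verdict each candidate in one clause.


Verdict: a linear integrating factor — linear in the unknown with genuine forcing: multiply through by the exponential of the integrated coefficient and the left side closes into one derivative.
- the homogeneous substitution: the ratio of the variables does not determine the slope.
- a linear integrating factor — applies; the problem has the shape this method handles.
- the exact-equation method — no potential function has this form as its differential, as written.


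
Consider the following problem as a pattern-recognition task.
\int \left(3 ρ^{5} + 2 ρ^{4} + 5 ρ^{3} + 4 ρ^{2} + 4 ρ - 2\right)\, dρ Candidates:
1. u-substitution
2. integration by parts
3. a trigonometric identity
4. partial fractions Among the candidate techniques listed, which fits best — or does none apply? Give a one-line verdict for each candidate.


Technique: no special technique — every term is a constant multiple of a power of ρ; term-wise power-rule integration needs no preliminary transformation.
- u-substitution — no substitution does more than relabel what direct integration already handles.
- integration by parts: parts would only shuffle a directly integrable integrand.
- a trigonometric identity — no sine or cosine appears, so there is nothing for a trigonometric identity to act on.
- partial fractions: there is no rational-function structure to decompose.


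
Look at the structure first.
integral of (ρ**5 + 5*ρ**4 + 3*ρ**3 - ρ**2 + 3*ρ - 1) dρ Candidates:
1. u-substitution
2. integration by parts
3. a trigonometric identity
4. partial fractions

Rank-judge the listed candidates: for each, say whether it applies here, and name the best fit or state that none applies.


Method: no special technique — every term is a constant multiple of a power of ρ; term-wise power-rule integration needs no preliminary transformation.
- u-substitution: no substitution does more than relabel what direct integration already handles.
- integration by parts — splitting off a factor buys nothing — the integrand integrates directly without parts.
- a trigonometric identity — with no trigonometric functions present, identity rewriting has no target.
- partial fractions: the expression is not a ratio of polynomials that decomposes further.


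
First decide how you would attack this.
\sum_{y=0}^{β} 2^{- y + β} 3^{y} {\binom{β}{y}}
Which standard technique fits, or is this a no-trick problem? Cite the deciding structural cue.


Verdict: the binomial theorem — {\binom{β}{y}} weighting matched powers of 3 and 2 is the expanded form of (3 + 2)^β — fold it back up.


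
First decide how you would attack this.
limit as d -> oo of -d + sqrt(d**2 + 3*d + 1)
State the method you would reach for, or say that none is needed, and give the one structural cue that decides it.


Method: conjugate multiplication — two divergent pieces with a minus sign between them and a radical in the mix: rationalize sqrt(d**2 + 3*d + 1) - d before any limit law applies.


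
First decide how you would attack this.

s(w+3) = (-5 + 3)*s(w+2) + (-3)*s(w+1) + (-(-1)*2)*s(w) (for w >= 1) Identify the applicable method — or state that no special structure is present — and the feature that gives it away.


Diagnosis: the characteristic-root method — this is the constant-coefficient homogeneous case — the whole solution in w reduces to a polynomial's roots.


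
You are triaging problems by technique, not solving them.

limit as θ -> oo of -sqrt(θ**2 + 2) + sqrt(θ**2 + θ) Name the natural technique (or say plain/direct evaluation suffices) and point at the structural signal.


Verdict: conjugate multiplication — two divergent pieces with a minus sign between them and a radical in the mix: rationalize sqrt(θ**2 + θ) - sqrt(θ**2 + 2) before any limit law applies.


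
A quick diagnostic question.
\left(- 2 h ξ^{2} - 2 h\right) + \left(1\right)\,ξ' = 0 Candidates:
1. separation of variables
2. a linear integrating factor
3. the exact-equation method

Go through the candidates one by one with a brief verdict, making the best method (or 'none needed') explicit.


Diagnosis: separation of variables — solved for the derivative, the right side splits multiplicatively into a function of each variable alone — divide and integrate each side.
- separation of variables — a fit — the right tool for this form.
- a linear integrating factor: a nonlinear term in the unknown puts this outside the integrating-factor template.
- the exact-equation method — no potential function has this form as its differential, as written.


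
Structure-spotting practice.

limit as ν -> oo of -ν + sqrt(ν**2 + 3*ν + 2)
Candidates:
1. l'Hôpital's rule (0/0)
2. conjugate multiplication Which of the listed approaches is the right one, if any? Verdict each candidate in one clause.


Best approach: conjugate multiplication — two divergent pieces with a minus sign between them and a radical in the mix: rationalize sqrt(ν**2 + 3*ν + 2) - ν before any limit law applies.
- l'Hôpital's rule (0/0) — substitution produces ∞ − ∞ rather than a vanishing quotient; the rule needs a 0/0 ratio to act on.
- conjugate multiplication — a fit — the right tool for this form.


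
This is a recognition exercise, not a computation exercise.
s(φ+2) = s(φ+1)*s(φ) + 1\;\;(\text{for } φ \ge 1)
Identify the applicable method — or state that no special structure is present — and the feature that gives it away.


Diagnosis: no special technique — the map from one term to the next is curved, not linear, so linear closed-form machinery does not attach.


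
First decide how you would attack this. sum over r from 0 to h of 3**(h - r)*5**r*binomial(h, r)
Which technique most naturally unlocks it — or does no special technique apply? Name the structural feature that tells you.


Method: the binomial theorem — terms weighting binomial(h, r) against matched powers of 5 and 3 reassemble into (5 + 3)^h by the binomial theorem.
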